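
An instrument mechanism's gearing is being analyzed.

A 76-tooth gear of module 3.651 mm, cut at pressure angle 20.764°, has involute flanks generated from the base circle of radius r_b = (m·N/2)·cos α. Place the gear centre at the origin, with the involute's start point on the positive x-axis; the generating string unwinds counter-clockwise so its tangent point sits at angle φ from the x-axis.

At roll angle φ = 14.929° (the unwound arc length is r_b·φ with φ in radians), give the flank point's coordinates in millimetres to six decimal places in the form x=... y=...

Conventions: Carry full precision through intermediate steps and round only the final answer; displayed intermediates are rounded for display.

x=134.055993 y=0.759768

class = single-mesh tooth geometry [base-circle involute, m = 3.651, 76T]
pitch radius r_p = m·N/2 = 3.651·76/2 = 138.738000
base radius r_b = r_p·cos α = 138.738000·cos 20.764° = 129.726774
roll angle φ = 14.929° = 0.26056020 rad
x = r_b·(cos φ + φ·sin φ) = 134.055993
y = r_b·(sin φ − φ·cos φ) = 0.759768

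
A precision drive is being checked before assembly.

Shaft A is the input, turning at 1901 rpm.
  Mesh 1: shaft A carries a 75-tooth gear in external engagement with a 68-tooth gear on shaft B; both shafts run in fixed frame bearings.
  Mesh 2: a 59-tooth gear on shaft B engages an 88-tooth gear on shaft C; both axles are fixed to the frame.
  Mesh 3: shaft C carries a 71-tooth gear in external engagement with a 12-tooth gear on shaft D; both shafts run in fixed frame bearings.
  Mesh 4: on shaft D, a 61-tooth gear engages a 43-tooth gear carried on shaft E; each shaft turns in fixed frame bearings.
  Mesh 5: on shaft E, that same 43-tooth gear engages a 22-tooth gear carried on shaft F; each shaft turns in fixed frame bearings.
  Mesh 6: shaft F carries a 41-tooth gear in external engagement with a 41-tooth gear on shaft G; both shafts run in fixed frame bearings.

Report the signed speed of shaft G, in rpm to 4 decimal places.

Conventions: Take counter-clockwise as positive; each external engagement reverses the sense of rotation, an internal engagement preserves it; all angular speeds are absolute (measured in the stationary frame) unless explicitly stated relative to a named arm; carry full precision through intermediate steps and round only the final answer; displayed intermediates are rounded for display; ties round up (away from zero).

topology: fixed-axis compound train — 6 meshes, A→G
mesh 1 [75T→68T]: ω = 1901.0000×75/68 = 2096.6912 rpm, sense flips to −
mesh 2 [59T→88T]: ω = 2096.6912×59/88 = 1405.7361 rpm, sense flips to +
mesh 3 [71T→12T]: ω = 1405.7361×71/12 = 8317.2721 rpm, sense flips to −
mesh 4 [61T→43T]: ω = 8317.2721×61/43 = 11798.9209 rpm, sense flips to +
mesh 5 [43T→22T]: ω = 11798.9209×43/22 = 23061.5272 rpm, sense flips to −
mesh 6 [41T→41T]: ω = 23061.5272×41/41 = 23061.5272 rpm, sense flips to +
signed output speed = +23061.5272 rpm

+23061.5272 rpm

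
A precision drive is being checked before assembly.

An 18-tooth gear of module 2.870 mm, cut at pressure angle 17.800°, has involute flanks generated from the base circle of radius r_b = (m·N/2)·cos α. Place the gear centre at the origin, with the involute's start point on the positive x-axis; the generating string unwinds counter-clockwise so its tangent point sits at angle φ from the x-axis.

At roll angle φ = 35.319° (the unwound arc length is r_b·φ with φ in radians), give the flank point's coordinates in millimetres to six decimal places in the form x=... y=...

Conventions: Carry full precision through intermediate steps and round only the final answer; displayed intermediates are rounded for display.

topology: single-mesh involute geometry — m = 2.870, N = 18
pitch radius r_p = m·N/2 = 2.870·18/2 = 25.830000
base radius r_b = r_p·cos α = 25.830000·cos 17.800° = 24.593502
roll angle φ = 35.319° = 0.61643284 rad
x = r_b·(cos φ + φ·sin φ) = 28.831532
y = r_b·(sin φ − φ·cos φ) = 1.848260

x=28.831532 y=1.848260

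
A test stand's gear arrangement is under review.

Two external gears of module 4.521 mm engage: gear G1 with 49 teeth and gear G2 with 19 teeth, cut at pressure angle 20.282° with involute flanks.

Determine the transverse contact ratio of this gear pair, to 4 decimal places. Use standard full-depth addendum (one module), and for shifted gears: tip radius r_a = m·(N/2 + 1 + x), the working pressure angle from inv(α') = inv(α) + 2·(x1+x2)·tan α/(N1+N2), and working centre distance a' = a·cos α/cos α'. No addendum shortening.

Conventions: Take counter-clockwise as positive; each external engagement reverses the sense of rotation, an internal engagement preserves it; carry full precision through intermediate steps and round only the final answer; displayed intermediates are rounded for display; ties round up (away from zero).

1.6353

single-mesh involute tooth geometry (49T engaging 19T at module 4.521)
base radii: r_b1 = 103.896866, r_b2 = 40.286540
tip radii: r_a1 = 115.285500, r_a2 = 47.470500
no profile shift: α' = α, a' = a
action lengths: √(r_a1²−r_b1²) = 49.961862, √(r_a2²−r_b2²) = 25.108625
base pitch p_b = π·m·cos α = 13.322516
CR = (49.961862 + 25.108625 − 153.714000·sin 20.28200°)/13.322516 = 1.635345
contact ratio ≈ 1.6353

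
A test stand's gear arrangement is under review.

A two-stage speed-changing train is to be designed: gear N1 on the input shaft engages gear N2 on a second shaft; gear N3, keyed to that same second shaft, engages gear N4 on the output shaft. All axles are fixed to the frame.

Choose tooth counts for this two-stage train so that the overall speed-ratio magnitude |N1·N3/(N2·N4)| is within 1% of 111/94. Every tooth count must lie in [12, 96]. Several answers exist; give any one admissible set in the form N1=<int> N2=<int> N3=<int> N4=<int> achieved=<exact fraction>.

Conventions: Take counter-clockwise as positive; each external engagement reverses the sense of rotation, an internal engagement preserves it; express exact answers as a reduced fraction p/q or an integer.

topology: fixed-axis compound train — 2 stages, target 111/94
target = 111/94 in lowest terms: an exact hit needs N1·N3 = k·111 and N2·N4 = k·94 for one integer k, every count in [12, 96]; additionally prefer no 1:1 stage (N1 ≠ N2, N3 ≠ N4)
k = 1…5: no 1:1-free in-range split of k·111 and k·94 into factor pairs; take k = 6
k = 6: N1·N3 = 666 = 18·37, N2·N4 = 564 = 12·47
achieved = 18·37/(12·47) = 111/94; |achieved − target| = 0 ≤ 111/9400 ✓

N1=18 N2=12 N3=37 N4=47 achieved=111/94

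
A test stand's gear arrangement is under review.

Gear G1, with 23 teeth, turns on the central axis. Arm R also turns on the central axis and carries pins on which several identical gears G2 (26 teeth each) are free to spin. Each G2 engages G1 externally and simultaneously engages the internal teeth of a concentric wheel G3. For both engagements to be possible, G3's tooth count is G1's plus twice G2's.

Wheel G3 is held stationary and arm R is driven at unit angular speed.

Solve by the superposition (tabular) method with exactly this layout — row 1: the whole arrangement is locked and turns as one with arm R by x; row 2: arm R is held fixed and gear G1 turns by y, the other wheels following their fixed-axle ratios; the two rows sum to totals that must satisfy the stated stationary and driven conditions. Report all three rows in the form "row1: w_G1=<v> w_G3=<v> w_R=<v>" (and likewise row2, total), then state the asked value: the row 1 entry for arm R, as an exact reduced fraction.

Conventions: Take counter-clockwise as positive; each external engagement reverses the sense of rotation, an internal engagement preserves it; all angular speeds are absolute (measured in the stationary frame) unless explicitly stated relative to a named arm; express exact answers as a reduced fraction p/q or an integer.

row1: w_G1=1 w_G3=1 w_R=1
row2: w_G1=75/23 w_G3=-1 w_R=0
total: w_G1=98/23 w_G3=0 w_R=1
asked value: 1

recognized (axles ride arm R): planetary set, 23/26/75 teeth
row 1 — lock + rotate with arm: ω_sun = ω_ring = ω_arm = x
row 2: sun turns y, ring = −(23/75)·y, arm 0
boundary: total ω_ring = x − (23/75)·y = 0 and total ω_arm = x = 1  ⇒  y = 75/23, x = 1
row 2 ring = −(23/75)·75/23 = -1
totals (row 1 + row 2): sun 1 + 75/23 = 98/23, ring 1 + (-1) = 0, arm 1 + 0 = 1
asked cell (row1, arm) = 1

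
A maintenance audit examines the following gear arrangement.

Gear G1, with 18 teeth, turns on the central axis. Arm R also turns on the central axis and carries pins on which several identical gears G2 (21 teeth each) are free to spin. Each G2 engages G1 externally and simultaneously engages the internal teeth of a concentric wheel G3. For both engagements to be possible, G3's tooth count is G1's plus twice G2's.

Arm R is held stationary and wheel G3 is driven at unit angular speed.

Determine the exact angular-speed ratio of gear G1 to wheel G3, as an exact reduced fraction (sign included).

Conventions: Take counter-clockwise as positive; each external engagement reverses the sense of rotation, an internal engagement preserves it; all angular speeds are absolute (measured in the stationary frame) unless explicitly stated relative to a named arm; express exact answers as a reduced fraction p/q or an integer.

topology: planetary set — G1 18T / G2 21T / G3 60T, arm = carrier (Willis)
ring teeth: 18 + 2·21 = 60
18(ω_sun−ω_arm) = −60(ω_ring−ω_arm),  ω_arm = 0, ω_ring = 1
ω_sun = 0 − (60/18)(1−0) = -10/3
ω_out/ω_in = -10/3

-10/3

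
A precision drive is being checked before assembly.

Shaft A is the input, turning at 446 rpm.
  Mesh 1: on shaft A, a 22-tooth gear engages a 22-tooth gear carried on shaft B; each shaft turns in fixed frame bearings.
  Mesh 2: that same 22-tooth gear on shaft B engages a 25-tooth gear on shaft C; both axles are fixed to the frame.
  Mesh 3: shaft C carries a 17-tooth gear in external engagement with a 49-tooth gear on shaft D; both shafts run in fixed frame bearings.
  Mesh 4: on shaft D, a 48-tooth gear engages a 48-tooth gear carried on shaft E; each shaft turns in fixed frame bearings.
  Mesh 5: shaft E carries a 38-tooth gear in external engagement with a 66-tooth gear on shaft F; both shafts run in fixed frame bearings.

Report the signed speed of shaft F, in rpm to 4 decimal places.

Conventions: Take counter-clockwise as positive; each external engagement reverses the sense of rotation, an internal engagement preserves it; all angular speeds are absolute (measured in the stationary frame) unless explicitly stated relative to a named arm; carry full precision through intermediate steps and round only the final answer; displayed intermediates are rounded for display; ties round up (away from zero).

-78.3989 rpm

topology: fixed-axis compound train — 5 meshes, A→F
mesh 1 [22T→22T]: ω = 446.0000×22/22 = 446.0000 rpm, sense flips to −
mesh 2 [22T→25T]: ω = 446.0000×22/25 = 392.4800 rpm, sense flips to +
mesh 3 [17T→49T]: ω = 392.4800×17/49 = 136.1665 rpm, sense flips to −
mesh 4 [48T→48T]: ω = 136.1665×48/48 = 136.1665 rpm, sense flips to +
mesh 5 [38T→66T]: ω = 136.1665×38/66 = 78.3989 rpm, sense flips to −
signed output speed = -78.3989 rpm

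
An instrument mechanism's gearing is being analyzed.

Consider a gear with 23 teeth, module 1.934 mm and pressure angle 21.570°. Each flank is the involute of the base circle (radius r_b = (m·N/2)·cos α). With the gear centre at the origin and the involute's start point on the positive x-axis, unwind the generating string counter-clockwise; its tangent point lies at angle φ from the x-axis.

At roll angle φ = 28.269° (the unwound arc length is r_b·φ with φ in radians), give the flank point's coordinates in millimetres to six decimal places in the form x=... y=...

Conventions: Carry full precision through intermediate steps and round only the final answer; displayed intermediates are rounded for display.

class = single-mesh tooth geometry [base-circle involute, m = 1.934, 23T]
pitch radius r_p = m·N/2 = 1.934·23/2 = 22.241000
base radius r_b = r_p·cos α = 22.241000·cos 21.570° = 20.683443
roll angle φ = 28.269° = 0.49338713 rad
x = r_b·(cos φ + φ·sin φ) = 23.049788
y = r_b·(sin φ − φ·cos φ) = 0.808083

x=23.049788 y=0.808083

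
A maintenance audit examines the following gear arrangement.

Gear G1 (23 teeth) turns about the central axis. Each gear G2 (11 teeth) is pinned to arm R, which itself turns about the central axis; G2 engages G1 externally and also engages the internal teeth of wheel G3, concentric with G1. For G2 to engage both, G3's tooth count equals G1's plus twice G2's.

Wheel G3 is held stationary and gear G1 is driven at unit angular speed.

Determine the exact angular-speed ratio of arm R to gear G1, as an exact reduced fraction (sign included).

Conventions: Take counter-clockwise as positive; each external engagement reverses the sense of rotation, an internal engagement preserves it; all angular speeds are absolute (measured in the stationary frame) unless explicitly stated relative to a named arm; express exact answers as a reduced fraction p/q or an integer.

23/68

recognized (axles ride arm R): planetary set, 23/11/45 teeth
ring teeth: 23 + 2·11 = 45
23(ω_sun−ω_arm) = −45(ω_ring−ω_arm),  ω_ring = 0, ω_sun = 1
23(1−ω_arm) = −45(0−ω_arm)  ⇒  68·ω_arm = 23  ⇒  ω_arm = 23/68
ω_out/ω_in = 23/68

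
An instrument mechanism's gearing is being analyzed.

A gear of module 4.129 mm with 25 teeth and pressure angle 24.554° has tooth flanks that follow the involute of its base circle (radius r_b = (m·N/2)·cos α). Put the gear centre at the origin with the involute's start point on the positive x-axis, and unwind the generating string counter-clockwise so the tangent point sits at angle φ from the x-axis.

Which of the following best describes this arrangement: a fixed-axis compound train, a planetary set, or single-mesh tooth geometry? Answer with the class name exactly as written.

single-mesh tooth geometry

class = single-mesh tooth geometry [base-circle involute, m = 4.129, 25T]
classification: single-mesh tooth geometry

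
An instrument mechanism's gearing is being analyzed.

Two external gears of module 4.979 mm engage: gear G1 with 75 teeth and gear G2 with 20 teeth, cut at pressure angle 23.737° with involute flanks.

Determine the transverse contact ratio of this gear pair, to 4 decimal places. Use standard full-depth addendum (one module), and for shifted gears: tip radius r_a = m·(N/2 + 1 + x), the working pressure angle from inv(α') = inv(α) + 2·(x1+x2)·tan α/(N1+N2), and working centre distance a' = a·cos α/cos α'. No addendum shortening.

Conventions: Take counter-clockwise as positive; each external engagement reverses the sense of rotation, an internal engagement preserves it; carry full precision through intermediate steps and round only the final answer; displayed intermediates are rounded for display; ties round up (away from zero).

single-mesh involute tooth geometry (75T engaging 20T at module 4.979)
base radii: r_b1 = 170.917152, r_b2 = 45.577907
tip radii: r_a1 = 191.691500, r_a2 = 54.769000
no profile shift: α' = α, a' = a
action lengths: √(r_a1²−r_b1²) = 86.792617, √(r_a2²−r_b2²) = 30.369355
base pitch p_b = π·m·cos α = 14.318722
CR = (86.792617 + 30.369355 − 236.502500·sin 23.73700°)/14.318722 = 1.533691
contact ratio ≈ 1.5337

1.5337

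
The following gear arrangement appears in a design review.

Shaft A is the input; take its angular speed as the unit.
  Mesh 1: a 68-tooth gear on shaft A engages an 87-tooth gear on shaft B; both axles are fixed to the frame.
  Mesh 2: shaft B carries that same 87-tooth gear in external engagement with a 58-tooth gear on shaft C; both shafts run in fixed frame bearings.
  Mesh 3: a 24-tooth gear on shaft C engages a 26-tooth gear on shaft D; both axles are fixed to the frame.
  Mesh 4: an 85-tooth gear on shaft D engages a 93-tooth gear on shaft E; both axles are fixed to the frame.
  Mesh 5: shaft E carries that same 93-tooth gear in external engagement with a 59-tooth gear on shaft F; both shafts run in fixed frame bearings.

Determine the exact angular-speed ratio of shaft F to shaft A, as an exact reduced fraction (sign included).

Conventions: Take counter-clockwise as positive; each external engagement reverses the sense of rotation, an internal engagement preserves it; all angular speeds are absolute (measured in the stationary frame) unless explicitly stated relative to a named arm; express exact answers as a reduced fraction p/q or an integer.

class = fixed-axis compound train [5 meshes; 5 ratios multiply, 5 sense flips]
mesh 1 [68T→87T]: running ratio 68/87, sense −
mesh 2 [87T→58T]: running ratio 34/29, sense +
mesh 3 [24T→26T]: running ratio 408/377, sense −
mesh 4 [85T→93T]: running ratio 11560/11687, sense +
mesh 5 [93T→59T]: running ratio 34680/22243, sense −
ω_out/ω_in = -34680/22243

-34680/22243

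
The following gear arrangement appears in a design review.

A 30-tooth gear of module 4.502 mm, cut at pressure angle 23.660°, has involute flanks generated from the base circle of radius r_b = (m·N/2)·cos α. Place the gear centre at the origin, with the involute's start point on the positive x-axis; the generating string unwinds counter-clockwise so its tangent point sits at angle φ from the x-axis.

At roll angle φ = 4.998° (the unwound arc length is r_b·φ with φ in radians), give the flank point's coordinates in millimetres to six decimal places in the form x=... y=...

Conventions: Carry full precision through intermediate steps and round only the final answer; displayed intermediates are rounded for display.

topology: single-mesh involute geometry — m = 4.502, N = 30
pitch radius r_p = m·N/2 = 4.502·30/2 = 67.530000
base radius r_b = r_p·cos α = 67.530000·cos 23.660° = 61.853630
roll angle φ = 4.998° = 0.08723156 rad
x = r_b·(cos φ + φ·sin φ) = 62.088515
y = r_b·(sin φ − φ·cos φ) = 0.013675

x=62.088515 y=0.013675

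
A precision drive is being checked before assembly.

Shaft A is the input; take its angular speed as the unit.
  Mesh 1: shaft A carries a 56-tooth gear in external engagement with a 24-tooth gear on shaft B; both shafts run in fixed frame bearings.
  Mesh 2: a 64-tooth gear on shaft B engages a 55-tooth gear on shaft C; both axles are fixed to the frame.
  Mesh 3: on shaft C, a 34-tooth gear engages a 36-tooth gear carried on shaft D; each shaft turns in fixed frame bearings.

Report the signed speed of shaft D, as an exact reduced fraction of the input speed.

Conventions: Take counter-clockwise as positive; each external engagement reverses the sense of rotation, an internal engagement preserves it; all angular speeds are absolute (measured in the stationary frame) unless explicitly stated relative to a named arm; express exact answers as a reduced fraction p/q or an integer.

3-mesh fixed-axis compound train (all bearings frame-fixed)
mesh 1 [56T→24T]: |ω|/ω_in = 1×56/24 = 7/3, sense flips to −
mesh 2 [64T→55T]: |ω|/ω_in = (7/3)×64/55 = 448/165, sense flips to +
mesh 3 [34T→36T]: |ω|/ω_in = (448/165)×34/36 = 3808/1485, sense flips to −
signed output speed (× input speed) = -3808/1485

-3808/1485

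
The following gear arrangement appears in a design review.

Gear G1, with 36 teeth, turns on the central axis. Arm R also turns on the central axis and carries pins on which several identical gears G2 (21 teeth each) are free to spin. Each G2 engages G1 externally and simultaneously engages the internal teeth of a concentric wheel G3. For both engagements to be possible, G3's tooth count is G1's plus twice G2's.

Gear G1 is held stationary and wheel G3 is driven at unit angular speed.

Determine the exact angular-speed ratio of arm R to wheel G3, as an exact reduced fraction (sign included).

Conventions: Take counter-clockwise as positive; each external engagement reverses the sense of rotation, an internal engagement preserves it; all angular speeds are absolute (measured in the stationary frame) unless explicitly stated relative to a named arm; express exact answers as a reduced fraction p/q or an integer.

13/19

topology: planetary set — G1 36T / G2 21T / G3 78T, arm = carrier (Willis)
ring teeth: 36 + 2·21 = 78
36(ω_sun−ω_arm) = −78(ω_ring−ω_arm),  ω_sun = 0, ω_ring = 1
36(0−ω_arm) = −78(1−ω_arm)  ⇒  114·ω_arm = 78  ⇒  ω_arm = 13/19
ω_out/ω_in = 13/19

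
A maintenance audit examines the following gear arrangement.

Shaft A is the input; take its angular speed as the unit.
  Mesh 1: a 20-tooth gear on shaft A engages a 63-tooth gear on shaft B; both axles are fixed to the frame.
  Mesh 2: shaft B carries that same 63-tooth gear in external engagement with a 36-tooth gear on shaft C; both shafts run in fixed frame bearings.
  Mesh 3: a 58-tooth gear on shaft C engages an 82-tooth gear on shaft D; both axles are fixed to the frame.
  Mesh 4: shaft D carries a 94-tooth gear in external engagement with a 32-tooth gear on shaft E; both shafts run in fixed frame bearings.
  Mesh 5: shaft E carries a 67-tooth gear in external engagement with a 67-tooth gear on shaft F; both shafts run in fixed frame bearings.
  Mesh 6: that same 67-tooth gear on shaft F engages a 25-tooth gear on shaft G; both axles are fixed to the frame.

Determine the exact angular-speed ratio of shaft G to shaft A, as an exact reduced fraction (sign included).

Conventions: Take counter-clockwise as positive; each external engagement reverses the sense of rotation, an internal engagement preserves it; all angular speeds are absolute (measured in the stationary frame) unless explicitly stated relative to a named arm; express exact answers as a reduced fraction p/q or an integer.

class = fixed-axis compound train [6 meshes; 6 ratios multiply, 6 sense flips]
mesh 1 [20T→63T]: running ratio 20/63, sense −
mesh 2 [63T→36T]: running ratio 5/9, sense +
mesh 3 [58T→82T]: running ratio 145/369, sense −
mesh 4 [94T→32T]: running ratio 6815/5904, sense +
mesh 5 [67T→67T]: running ratio 6815/5904, sense −
mesh 6 [67T→25T]: running ratio 91321/29520, sense +
ω_out/ω_in = 91321/29520

91321/29520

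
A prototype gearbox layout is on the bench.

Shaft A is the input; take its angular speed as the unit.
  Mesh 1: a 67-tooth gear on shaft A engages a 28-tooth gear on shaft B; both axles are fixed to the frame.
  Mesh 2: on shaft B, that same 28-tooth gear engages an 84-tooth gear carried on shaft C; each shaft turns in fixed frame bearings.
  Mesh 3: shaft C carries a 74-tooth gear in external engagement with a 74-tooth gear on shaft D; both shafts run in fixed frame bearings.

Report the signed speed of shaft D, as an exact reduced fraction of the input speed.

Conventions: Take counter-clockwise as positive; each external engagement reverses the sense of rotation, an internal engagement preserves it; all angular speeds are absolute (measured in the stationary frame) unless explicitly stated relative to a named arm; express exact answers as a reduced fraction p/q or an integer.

-67/84

3-mesh fixed-axis compound train (all bearings frame-fixed)
mesh 1 [67T→28T]: |ω|/ω_in = 1×67/28 = 67/28, sense flips to −
mesh 2 [28T→84T]: |ω|/ω_in = (67/28)×28/84 = 67/84, sense flips to +
mesh 3 [74T→74T]: |ω|/ω_in = (67/84)×74/74 = 67/84, sense flips to −
signed output speed (× input speed) = -67/84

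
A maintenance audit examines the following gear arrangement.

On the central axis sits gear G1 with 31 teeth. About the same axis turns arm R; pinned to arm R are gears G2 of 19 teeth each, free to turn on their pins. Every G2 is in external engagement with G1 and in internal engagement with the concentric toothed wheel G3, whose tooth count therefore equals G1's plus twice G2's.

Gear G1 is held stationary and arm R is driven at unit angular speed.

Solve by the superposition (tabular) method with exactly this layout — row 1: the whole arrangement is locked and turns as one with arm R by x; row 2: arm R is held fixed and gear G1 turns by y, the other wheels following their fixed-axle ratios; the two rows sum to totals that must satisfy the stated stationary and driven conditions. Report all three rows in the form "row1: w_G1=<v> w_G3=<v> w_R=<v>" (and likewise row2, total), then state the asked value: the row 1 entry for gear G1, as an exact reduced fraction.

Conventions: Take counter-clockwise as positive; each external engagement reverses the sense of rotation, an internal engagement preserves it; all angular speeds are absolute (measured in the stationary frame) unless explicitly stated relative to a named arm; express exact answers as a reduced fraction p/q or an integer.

row1: w_G1=1 w_G3=1 w_R=1
row2: w_G1=-1 w_G3=31/69 w_R=0
total: w_G1=0 w_G3=100/69 w_R=1
asked value: 1

topology: planetary set — G1 31T / G2 19T / G3 69T, arm = carrier (Willis)
row 1: whole set turns with the arm by x
superposition row 2 [arm held]: sun y, ring −(31/69)·y, arm 0
boundary: total ω_sun = x + y = 0 and total ω_arm = x = 1  ⇒  y = -1, x = 1
row 2 ring = −(31/69)·(-1) = 31/69
totals (row 1 + row 2): sun 1 + (-1) = 0, ring 1 + 31/69 = 100/69, arm 1 + 0 = 1
asked cell (row1, sun) = 1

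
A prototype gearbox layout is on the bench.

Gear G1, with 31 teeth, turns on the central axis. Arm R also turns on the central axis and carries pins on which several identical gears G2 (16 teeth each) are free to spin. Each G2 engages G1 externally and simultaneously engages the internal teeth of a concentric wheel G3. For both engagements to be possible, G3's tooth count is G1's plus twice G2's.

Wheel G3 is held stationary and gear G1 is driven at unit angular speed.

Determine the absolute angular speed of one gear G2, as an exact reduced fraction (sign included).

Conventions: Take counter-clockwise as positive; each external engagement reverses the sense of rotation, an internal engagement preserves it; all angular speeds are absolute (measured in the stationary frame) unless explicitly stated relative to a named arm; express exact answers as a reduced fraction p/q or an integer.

-31/32

planetary set (31T centre, 16T on arm, 63T internal) — Willis relation
ring teeth: 31 + 2·16 = 63
31(ω_sun−ω_arm) = −63(ω_ring−ω_arm),  ω_ring = 0, ω_sun = 1
31(1−ω_arm) = −63(0−ω_arm)  ⇒  94·ω_arm = 31  ⇒  ω_arm = 31/94
sun–planet mesh: 31·(1−31/94) = −16·(ω_p−ω_arm)  ⇒  ω_p−ω_arm = -1953/1504
ω_p = 31/94 − 1953/1504 = -31/32
exact speed ratio = -31/32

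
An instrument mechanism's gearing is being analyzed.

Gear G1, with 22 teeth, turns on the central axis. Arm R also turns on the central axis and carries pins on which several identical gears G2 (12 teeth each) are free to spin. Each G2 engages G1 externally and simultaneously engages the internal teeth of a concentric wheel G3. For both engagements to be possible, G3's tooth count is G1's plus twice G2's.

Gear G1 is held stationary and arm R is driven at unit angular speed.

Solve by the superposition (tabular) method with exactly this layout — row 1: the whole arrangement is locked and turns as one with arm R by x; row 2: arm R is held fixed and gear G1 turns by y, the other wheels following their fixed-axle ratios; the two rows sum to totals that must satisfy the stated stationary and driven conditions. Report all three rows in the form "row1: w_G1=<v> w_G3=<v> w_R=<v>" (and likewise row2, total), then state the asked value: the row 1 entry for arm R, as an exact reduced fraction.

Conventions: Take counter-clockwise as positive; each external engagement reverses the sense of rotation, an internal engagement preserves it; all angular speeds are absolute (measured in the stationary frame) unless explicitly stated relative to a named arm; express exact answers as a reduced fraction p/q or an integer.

recognized (axles ride arm R): planetary set, 22/12/46 teeth
superposition row 1 [locked train]: every member turns x
row 2 (arm held, sun turns y): ω_ring = −(22/46)·y, ω_arm = 0
boundary: total ω_sun = x + y = 0 and total ω_arm = x = 1  ⇒  y = -1, x = 1
row 2 ring = −(22/46)·(-1) = 11/23
totals (row 1 + row 2): sun 1 + (-1) = 0, ring 1 + 11/23 = 34/23, arm 1 + 0 = 1
asked cell (row1, arm) = 1

row1: w_G1=1 w_G3=1 w_R=1
row2: w_G1=-1 w_G3=11/23 w_R=0
total: w_G1=0 w_G3=34/23 w_R=1
asked value: 1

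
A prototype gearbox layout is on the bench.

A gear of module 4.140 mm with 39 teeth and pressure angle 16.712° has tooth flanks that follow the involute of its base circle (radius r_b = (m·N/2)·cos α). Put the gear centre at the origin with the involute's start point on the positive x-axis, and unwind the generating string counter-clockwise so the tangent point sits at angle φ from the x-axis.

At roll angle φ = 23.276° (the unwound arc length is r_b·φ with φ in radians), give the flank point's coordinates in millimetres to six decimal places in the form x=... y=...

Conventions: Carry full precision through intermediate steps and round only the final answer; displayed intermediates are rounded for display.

topology: single-mesh involute geometry — m = 4.140, N = 39
pitch radius r_p = m·N/2 = 4.140·39/2 = 80.730000
base radius r_b = r_p·cos α = 80.730000·cos 16.712° = 77.320150
roll angle φ = 23.276° = 0.40624284 rad
x = r_b·(cos φ + φ·sin φ) = 83.439514
y = r_b·(sin φ − φ·cos φ) = 1.699591

x=83.439514 y=1.699591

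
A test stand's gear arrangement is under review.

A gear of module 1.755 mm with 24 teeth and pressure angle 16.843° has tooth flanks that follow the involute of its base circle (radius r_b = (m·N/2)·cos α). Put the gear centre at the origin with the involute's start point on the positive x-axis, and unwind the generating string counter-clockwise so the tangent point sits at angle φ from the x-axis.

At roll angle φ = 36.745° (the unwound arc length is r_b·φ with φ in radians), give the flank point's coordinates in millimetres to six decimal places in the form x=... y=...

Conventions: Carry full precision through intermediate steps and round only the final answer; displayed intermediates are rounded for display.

x=23.885127 y=1.700411

single-mesh involute tooth geometry (24T wheel at module 1.755)
pitch radius r_p = m·N/2 = 1.755·24/2 = 21.060000
base radius r_b = r_p·cos α = 21.060000·cos 16.843° = 20.156575
roll angle φ = 36.745° = 0.64132123 rad
x = r_b·(cos φ + φ·sin φ) = 23.885127
y = r_b·(sin φ − φ·cos φ) = 1.700411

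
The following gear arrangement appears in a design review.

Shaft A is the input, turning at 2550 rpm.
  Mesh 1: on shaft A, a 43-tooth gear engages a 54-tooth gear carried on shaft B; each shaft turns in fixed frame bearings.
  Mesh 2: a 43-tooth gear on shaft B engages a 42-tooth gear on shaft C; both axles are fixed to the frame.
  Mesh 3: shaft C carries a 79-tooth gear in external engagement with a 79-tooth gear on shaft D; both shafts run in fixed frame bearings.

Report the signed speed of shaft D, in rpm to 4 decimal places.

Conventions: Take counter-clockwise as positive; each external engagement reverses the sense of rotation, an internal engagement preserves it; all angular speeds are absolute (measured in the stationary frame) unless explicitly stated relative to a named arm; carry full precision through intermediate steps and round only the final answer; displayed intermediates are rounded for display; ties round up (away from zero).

-2078.9021 rpm

class = fixed-axis compound train [3 meshes; 3 ratios multiply, 3 sense flips]
mesh 1 [43T→54T]: ω = 2550.0000×43/54 = 2030.5556 rpm, sense flips to −
mesh 2 [43T→42T]: ω = 2030.5556×43/42 = 2078.9021 rpm, sense flips to +
mesh 3 [79T→79T]: ω = 2078.9021×79/79 = 2078.9021 rpm, sense flips to −
signed output speed = -2078.9021 rpm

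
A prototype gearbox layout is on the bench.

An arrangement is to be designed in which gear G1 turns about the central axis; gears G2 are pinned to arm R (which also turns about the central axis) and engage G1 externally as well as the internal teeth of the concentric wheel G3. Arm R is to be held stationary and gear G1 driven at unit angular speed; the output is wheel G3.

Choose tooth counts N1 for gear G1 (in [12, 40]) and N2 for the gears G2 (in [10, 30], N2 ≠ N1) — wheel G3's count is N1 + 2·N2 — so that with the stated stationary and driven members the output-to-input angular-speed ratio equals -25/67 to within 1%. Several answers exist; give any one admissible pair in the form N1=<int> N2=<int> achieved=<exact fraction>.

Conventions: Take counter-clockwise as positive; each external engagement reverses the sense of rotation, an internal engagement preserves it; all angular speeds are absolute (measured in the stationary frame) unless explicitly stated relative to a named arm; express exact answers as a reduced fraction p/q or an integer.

design class (target -25/67): planetary set
Willis with ω_arm = 0: ω_ring/ω_sun = −N1/N3; set equal to -25/67  ⇒  N3/N1 = −1/(-25/67) = 67/25
N3 = N1 + 2·N2  ⇒  N2/N1 = (N3/N1 − 1)/2 = (67/25 − 1)/2 = 21/25
smallest multiple with N1 ≥ 12 and N2 ≥ 10: k = 1  ⇒  N1 = 1·25 = 25, N2 = 1·21 = 21 (N1 ≤ 40, N2 ≤ 30, N2 ≠ N1 ✓), N3 = 25 + 2·21 = 67
check: −N1/N3 with N1 = 25, N3 = 67 gives -25/67; |achieved − target| = 0 ≤ 1/268 ✓

N1=25 N2=21 achieved=-25/67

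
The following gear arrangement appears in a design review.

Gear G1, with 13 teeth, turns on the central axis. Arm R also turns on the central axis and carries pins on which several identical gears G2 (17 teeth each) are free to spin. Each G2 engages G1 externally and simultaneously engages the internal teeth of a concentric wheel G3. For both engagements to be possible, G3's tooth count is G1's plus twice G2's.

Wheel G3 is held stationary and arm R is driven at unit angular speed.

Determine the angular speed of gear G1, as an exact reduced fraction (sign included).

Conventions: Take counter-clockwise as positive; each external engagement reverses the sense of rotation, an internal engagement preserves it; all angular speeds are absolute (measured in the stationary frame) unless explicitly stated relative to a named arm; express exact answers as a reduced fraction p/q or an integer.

planetary set (13T centre, 17T on arm, 47T internal) — Willis relation
ring teeth: 13 + 2·17 = 47
13(ω_sun−ω_arm) = −47(ω_ring−ω_arm),  ω_ring = 0, ω_arm = 1
ω_sun = 1 − (47/13)(0−1) = 60/13
exact speed ratio = 60/13

60/13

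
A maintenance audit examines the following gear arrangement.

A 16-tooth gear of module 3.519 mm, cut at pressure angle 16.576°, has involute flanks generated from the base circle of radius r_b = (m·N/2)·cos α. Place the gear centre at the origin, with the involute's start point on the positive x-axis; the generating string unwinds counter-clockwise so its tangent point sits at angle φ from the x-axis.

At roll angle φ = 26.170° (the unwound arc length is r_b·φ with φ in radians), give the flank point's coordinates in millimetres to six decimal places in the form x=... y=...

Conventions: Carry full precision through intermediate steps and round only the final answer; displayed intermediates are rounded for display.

x=29.651501 y=0.839285

class = single-mesh tooth geometry [base-circle involute, m = 3.519, 16T]
pitch radius r_p = m·N/2 = 3.519·16/2 = 28.152000
base radius r_b = r_p·cos α = 28.152000·cos 16.576° = 26.982064
roll angle φ = 26.170° = 0.45675267 rad
x = r_b·(cos φ + φ·sin φ) = 29.651501
y = r_b·(sin φ − φ·cos φ) = 0.839285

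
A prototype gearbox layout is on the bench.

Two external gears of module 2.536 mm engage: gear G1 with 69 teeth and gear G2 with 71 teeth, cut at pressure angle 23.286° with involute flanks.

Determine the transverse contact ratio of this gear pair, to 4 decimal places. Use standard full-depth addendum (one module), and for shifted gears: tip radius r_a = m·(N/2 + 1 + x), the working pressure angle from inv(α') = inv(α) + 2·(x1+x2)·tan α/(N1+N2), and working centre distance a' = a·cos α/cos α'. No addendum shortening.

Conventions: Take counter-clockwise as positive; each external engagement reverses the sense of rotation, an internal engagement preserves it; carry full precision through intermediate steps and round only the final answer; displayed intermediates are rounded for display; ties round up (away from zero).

class = single-mesh tooth geometry [involute pair 69T × 71T, m = 2.536]
base radii: r_b1 = 80.365164, r_b2 = 82.694590
tip radii: r_a1 = 90.028000, r_a2 = 92.564000
no profile shift: α' = α, a' = a
action lengths: √(r_a1²−r_b1²) = 40.576854, √(r_a2²−r_b2²) = 41.589650
base pitch p_b = π·m·cos α = 7.318105
CR = (40.576854 + 41.589650 − 177.520000·sin 23.28600°)/7.318105 = 1.638280
contact ratio ≈ 1.6383

1.6383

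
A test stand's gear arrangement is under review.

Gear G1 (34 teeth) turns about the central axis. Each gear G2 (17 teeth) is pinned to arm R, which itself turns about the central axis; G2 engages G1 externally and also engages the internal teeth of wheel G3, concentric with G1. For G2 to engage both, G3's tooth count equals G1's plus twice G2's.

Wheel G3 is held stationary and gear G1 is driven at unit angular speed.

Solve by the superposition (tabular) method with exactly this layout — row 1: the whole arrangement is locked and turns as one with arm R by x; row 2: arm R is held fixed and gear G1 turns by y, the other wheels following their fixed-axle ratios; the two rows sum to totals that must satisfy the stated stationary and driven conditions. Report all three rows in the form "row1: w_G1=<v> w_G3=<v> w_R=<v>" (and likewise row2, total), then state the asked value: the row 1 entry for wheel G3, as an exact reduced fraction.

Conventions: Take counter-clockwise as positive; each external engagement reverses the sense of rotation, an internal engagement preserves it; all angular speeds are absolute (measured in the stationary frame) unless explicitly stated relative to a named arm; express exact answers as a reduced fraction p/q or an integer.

topology: planetary set — G1 34T / G2 17T / G3 68T, arm = carrier (Willis)
row 1 — lock + rotate with arm: ω_sun = ω_ring = ω_arm = x
row 2: sun turns y, ring = −(34/68)·y, arm 0
boundary: total ω_ring = x − (34/68)·y = 0 and total ω_sun = x + y = 1  ⇒  y = 2/3, x = 1/3
row 2 ring = −(34/68)·2/3 = -1/3
totals (row 1 + row 2): sun 1/3 + 2/3 = 1, ring 1/3 + (-1/3) = 0, arm 1/3 + 0 = 1/3
asked cell (row1, ring) = 1/3

row1: w_G1=1/3 w_G3=1/3 w_R=1/3
row2: w_G1=2/3 w_G3=-1/3 w_R=0
total: w_G1=1 w_G3=0 w_R=1/3
asked value: 1/3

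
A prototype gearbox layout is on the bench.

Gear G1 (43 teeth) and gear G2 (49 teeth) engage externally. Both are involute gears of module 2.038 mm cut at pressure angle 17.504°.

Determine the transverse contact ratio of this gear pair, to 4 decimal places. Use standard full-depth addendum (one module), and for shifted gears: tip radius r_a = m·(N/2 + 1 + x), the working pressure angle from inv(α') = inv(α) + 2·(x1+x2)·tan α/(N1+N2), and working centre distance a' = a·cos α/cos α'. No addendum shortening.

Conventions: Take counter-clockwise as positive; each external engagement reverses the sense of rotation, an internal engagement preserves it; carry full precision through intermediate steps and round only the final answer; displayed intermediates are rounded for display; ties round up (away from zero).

class = single-mesh tooth geometry [involute pair 43T × 49T, m = 2.038]
base radii: r_b1 = 41.788096, r_b2 = 47.618993
tip radii: r_a1 = 45.855000, r_a2 = 51.969000
no profile shift: α' = α, a' = a
action lengths: √(r_a1²−r_b1²) = 18.879515, √(r_a2²−r_b2²) = 20.813661
base pitch p_b = π·m·cos α = 6.106101
CR = (18.879515 + 20.813661 − 93.748000·sin 17.50400°)/6.106101 = 1.882767
contact ratio ≈ 1.8828

1.8828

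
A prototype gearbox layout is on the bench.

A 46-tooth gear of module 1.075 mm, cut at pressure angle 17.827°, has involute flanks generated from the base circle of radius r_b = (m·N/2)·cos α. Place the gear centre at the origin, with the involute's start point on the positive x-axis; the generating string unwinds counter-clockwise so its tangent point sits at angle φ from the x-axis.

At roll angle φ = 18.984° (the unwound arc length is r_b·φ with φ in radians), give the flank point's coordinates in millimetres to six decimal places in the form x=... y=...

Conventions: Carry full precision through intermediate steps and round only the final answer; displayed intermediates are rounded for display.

x=24.794603 y=0.282270

single-mesh involute tooth geometry (46T wheel at module 1.075)
pitch radius r_p = m·N/2 = 1.075·46/2 = 24.725000
base radius r_b = r_p·cos α = 24.725000·cos 17.827° = 23.537835
roll angle φ = 18.984° = 0.33133331 rad
x = r_b·(cos φ + φ·sin φ) = 24.794603
y = r_b·(sin φ − φ·cos φ) = 0.282270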